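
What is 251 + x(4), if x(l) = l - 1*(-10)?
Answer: 265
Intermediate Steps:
x(l) = 10 + l (x(l) = l + 10 = 10 + l)
251 + x(4) = 251 + (10 + 4) = 251 + 14 = 265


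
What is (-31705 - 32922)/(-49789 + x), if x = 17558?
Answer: 64627/32231 ≈ 2.0051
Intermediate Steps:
(-31705 - 32922)/(-49789 + x) = (-31705 - 32922)/(-49789 + 17558) = -64627/(-32231) = -64627*(-1/32231) = 64627/32231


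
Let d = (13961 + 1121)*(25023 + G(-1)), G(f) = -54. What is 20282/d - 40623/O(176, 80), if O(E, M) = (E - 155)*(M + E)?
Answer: -364233337031/48202554624 ≈ -7.5563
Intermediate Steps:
O(E, M) = (-155 + E)*(E + M)
d = 376582458 (d = (13961 + 1121)*(25023 - 54) = 15082*24969 = 376582458)
20282/d - 40623/O(176, 80) = 20282/376582458 - 40623/(176² - 155*176 - 155*80 + 176*80) = 20282*(1/376582458) - 40623/(30976 - 27280 - 12400 + 14080) = 10141/188291229 - 40623/5376 = 10141/188291229 - 40623*1/5376 = 10141/188291229 - 13541/1792 = -364233337031/48202554624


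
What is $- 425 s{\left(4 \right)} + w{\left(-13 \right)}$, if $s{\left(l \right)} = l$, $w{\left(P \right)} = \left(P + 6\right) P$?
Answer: $-1609$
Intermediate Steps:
$w{\left(P \right)} = P \left(6 + P\right)$ ($w{\left(P \right)} = \left(6 + P\right) P = P \left(6 + P\right)$)
$- 425 s{\left(4 \right)} + w{\left(-13 \right)} = \left(-425\right) 4 - 13 \left(6 - 13\right) = -1700 - -91 = -1700 + 91 = -1609$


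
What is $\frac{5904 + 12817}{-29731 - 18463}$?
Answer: $- \frac{18721}{48194} \approx -0.38845$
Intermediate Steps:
$\frac{5904 + 12817}{-29731 - 18463} = \frac{18721}{-48194} = 18721 \left(- \frac{1}{48194}\right) = - \frac{18721}{48194}$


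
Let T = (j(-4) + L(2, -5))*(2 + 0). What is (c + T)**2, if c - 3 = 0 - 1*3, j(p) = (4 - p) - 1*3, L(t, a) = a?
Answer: 0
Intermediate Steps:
j(p) = 1 - p (j(p) = (4 - p) - 3 = 1 - p)
T = 0 (T = ((1 - 1*(-4)) - 5)*(2 + 0) = ((1 + 4) - 5)*2 = (5 - 5)*2 = 0*2 = 0)
c = 0 (c = 3 + (0 - 1*3) = 3 + (0 - 3) = 3 - 3 = 0)
(c + T)**2 = (0 + 0)**2 = 0**2 = 0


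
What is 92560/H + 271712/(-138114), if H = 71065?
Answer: -652538144/981507141 ≈ -0.66483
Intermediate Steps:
92560/H + 271712/(-138114) = 92560/71065 + 271712/(-138114) = 92560*(1/71065) + 271712*(-1/138114) = 18512/14213 - 135856/69057 = -652538144/981507141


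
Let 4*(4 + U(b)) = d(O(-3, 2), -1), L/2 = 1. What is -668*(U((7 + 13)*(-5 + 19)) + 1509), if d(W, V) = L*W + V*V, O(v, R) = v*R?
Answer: -1003503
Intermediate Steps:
O(v, R) = R*v
L = 2 (L = 2*1 = 2)
d(W, V) = V² + 2*W (d(W, V) = 2*W + V*V = 2*W + V² = V² + 2*W)
U(b) = -27/4 (U(b) = -4 + ((-1)² + 2*(2*(-3)))/4 = -4 + (1 + 2*(-6))/4 = -4 + (1 - 12)/4 = -4 + (¼)*(-11) = -4 - 11/4 = -27/4)
-668*(U((7 + 13)*(-5 + 19)) + 1509) = -668*(-27/4 + 1509) = -668*6009/4 = -1003503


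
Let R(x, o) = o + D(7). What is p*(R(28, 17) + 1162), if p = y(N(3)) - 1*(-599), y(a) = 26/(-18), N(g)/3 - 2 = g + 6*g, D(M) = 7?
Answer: 6378308/9 ≈ 7.0870e+5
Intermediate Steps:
N(g) = 6 + 21*g (N(g) = 6 + 3*(g + 6*g) = 6 + 3*(7*g) = 6 + 21*g)
R(x, o) = 7 + o (R(x, o) = o + 7 = 7 + o)
y(a) = -13/9 (y(a) = 26*(-1/18) = -13/9)
p = 5378/9 (p = -13/9 - 1*(-599) = -13/9 + 599 = 5378/9 ≈ 597.56)
p*(R(28, 17) + 1162) = 5378*((7 + 17) + 1162)/9 = 5378*(24 + 1162)/9 = (5378/9)*1186 = 6378308/9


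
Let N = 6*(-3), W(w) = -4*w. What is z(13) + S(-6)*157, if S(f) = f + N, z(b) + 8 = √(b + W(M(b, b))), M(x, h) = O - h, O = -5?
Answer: -3776 + √85 ≈ -3766.8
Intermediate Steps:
M(x, h) = -5 - h
N = -18
z(b) = -8 + √(20 + 5*b) (z(b) = -8 + √(b - 4*(-5 - b)) = -8 + √(b + (20 + 4*b)) = -8 + √(20 + 5*b))
S(f) = -18 + f (S(f) = f - 18 = -18 + f)
z(13) + S(-6)*157 = (-8 + √(20 + 5*13)) + (-18 - 6)*157 = (-8 + √(20 + 65)) - 24*157 = (-8 + √85) - 3768 = -3776 + √85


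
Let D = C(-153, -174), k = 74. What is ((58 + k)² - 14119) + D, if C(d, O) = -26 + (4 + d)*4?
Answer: 2683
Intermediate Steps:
C(d, O) = -10 + 4*d (C(d, O) = -26 + (16 + 4*d) = -10 + 4*d)
D = -622 (D = -10 + 4*(-153) = -10 - 612 = -622)
((58 + k)² - 14119) + D = ((58 + 74)² - 14119) - 622 = (132² - 14119) - 622 = (17424 - 14119) - 622 = 3305 - 622 = 2683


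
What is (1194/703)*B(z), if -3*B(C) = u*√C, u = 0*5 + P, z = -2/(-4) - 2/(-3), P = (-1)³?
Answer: 199*√42/2109 ≈ 0.61151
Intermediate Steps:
P = -1
z = 7/6 (z = -2*(-¼) - 2*(-⅓) = ½ + ⅔ = 7/6 ≈ 1.1667)
u = -1 (u = 0*5 - 1 = 0 - 1 = -1)
B(C) = √C/3 (B(C) = -(-1)*√C/3 = √C/3)
(1194/703)*B(z) = (1194/703)*(√(7/6)/3) = (1194*(1/703))*((√42/6)/3) = 1194*(√42/18)/703 = 199*√42/2109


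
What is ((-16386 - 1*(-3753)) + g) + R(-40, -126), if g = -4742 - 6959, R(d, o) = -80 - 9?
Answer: -24423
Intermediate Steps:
R(d, o) = -89
g = -11701
((-16386 - 1*(-3753)) + g) + R(-40, -126) = ((-16386 - 1*(-3753)) - 11701) - 89 = ((-16386 + 3753) - 11701) - 89 = (-12633 - 11701) - 89 = -24334 - 89 = -24423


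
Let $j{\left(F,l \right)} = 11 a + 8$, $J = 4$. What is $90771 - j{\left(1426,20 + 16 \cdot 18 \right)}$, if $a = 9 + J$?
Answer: $90620$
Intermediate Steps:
$a = 13$ ($a = 9 + 4 = 13$)
$j{\left(F,l \right)} = 151$ ($j{\left(F,l \right)} = 11 \cdot 13 + 8 = 143 + 8 = 151$)
$90771 - j{\left(1426,20 + 16 \cdot 18 \right)} = 90771 - 151 = 90620$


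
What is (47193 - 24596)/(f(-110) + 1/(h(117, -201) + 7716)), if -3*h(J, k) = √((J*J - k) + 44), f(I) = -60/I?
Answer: 266435628548056/6432847539 - 2734237*√13934/6432847539 ≈ 41418.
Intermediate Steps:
h(J, k) = -√(44 + J² - k)/3 (h(J, k) = -√((J*J - k) + 44)/3 = -√((J² - k) + 44)/3 = -√(44 + J² - k)/3)
(47193 - 24596)/(f(-110) + 1/(h(117, -201) + 7716)) = (47193 - 24596)/(-60/(-110) + 1/(-√(44 + 117² - 1*(-201))/3 + 7716)) = 22597/(-60*(-1/110) + 1/(-√(44 + 13689 + 201)/3 + 7716)) = 22597/(6/11 + 1/(-√13934/3 + 7716)) = 22597/(6/11 + 1/(7716 - √13934/3))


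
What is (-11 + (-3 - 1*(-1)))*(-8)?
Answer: 104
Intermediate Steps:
(-11 + (-3 - 1*(-1)))*(-8) = (-11 + (-3 + 1))*(-8) = (-11 - 2)*(-8) = -13*(-8) = 104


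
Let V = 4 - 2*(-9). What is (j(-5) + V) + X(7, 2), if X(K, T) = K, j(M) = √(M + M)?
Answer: 29 + I*√10 ≈ 29.0 + 3.1623*I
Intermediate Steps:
j(M) = √2*√M (j(M) = √(2*M) = √2*√M)
V = 22 (V = 4 + 18 = 22)
(j(-5) + V) + X(7, 2) = (√2*√(-5) + 22) + 7 = (√2*(I*√5) + 22) + 7 = (I*√10 + 22) + 7 = (22 + I*√10) + 7 = 29 + I*√10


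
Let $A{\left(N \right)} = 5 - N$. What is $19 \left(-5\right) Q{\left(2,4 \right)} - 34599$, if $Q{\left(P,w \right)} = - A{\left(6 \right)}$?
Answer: $-34694$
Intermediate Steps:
$Q{\left(P,w \right)} = 1$ ($Q{\left(P,w \right)} = - (5 - 6) = \left(-1\right) \left(-1\right) = 1$)
$19 \left(-5\right) Q{\left(2,4 \right)} - 34599 = 19 \left(-5\right) 1 - 34599 = \left(-95\right) 1 - 34599 = -95 - 34599 = -34694$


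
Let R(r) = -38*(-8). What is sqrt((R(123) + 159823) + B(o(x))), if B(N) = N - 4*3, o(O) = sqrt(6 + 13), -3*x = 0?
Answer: sqrt(160115 + sqrt(19)) ≈ 400.15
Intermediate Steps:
x = 0 (x = -1/3*0 = 0)
R(r) = 304
o(O) = sqrt(19)
B(N) = -12 + N (B(N) = N - 12 = -12 + N)
sqrt((R(123) + 159823) + B(o(x))) = sqrt((304 + 159823) + (-12 + sqrt(19))) = sqrt(160127 + (-12 + sqrt(19))) = sqrt(160115 + sqrt(19))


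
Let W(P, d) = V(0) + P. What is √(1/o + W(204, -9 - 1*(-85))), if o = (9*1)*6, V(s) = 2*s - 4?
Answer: √64806/18 ≈ 14.143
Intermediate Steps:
V(s) = -4 + 2*s
o = 54 (o = 9*6 = 54)
W(P, d) = -4 + P (W(P, d) = (-4 + 2*0) + P = (-4 + 0) + P = -4 + P)
√(1/o + W(204, -9 - 1*(-85))) = √(1/54 + (-4 + 204)) = √(1/54 + 200) = √(10801/54) = √64806/18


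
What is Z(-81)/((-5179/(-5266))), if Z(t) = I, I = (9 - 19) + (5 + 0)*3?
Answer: 26330/5179 ≈ 5.0840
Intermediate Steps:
I = 5 (I = -10 + 5*3 = -10 + 15 = 5)
Z(t) = 5
Z(-81)/((-5179/(-5266))) = 5/((-5179/(-5266))) = 5/((-5179*(-1/5266))) = 5/(5179/5266) = 5*(5266/5179) = 26330/5179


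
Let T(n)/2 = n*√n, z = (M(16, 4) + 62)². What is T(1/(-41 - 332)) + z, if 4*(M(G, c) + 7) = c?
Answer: 3136 - 2*I*√373/139129 ≈ 3136.0 - 0.00027763*I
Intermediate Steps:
M(G, c) = -7 + c/4
z = 3136 (z = ((-7 + (¼)*4) + 62)² = ((-7 + 1) + 62)² = (-6 + 62)² = 56² = 3136)
T(n) = 2*n^(3/2) (T(n) = 2*(n*√n) = 2*n^(3/2))
T(1/(-41 - 332)) + z = 2*(1/(-41 - 332))^(3/2) + 3136 = 2*(1/(-373))^(3/2) + 3136 = 2*(-1/373)^(3/2) + 3136 = 2*(-I*√373/139129) + 3136 = -2*I*√373/139129 + 3136 = 3136 - 2*I*√373/139129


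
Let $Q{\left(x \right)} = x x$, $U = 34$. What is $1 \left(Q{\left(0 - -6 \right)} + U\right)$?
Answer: $70$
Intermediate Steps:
$Q{\left(x \right)} = x^{2}$
$1 \left(Q{\left(0 - -6 \right)} + U\right) = 1 \left(\left(0 - -6\right)^{2} + 34\right) = 1 \left(\left(0 + 6\right)^{2} + 34\right) = 1 \left(6^{2} + 34\right) = 1 \left(36 + 34\right) = 1 \cdot 70 = 70$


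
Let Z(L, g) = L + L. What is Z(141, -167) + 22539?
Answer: 22821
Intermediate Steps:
Z(L, g) = 2*L
Z(141, -167) + 22539 = 2*141 + 22539 = 282 + 22539 = 22821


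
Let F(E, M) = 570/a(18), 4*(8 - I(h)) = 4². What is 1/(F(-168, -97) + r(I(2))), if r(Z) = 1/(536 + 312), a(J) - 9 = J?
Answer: 7632/161129 ≈ 0.047366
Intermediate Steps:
a(J) = 9 + J
I(h) = 4 (I(h) = 8 - ¼*4² = 8 - ¼*16 = 8 - 4 = 4)
F(E, M) = 190/9 (F(E, M) = 570/(9 + 18) = 570/27 = 570*(1/27) = 190/9)
r(Z) = 1/848
1/(F(-168, -97) + r(I(2))) = 1/(190/9 + 1/848) = 1/(161129/7632) = 7632/161129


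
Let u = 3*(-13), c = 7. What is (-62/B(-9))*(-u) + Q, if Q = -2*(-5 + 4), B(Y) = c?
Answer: -2404/7 ≈ -343.43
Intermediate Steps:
B(Y) = 7
Q = 2 (Q = -2*(-1) = 2)
u = -39
(-62/B(-9))*(-u) + Q = (-62/7)*(-1*(-39)) + 2 = -62*⅐*39 + 2 = -62/7*39 + 2 = -2418/7 + 2 = -2404/7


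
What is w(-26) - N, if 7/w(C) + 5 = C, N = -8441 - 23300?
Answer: 983964/31 ≈ 31741.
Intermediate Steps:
N = -31741
w(C) = 7/(-5 + C)
w(-26) - N = 7/(-5 - 26) - 1*(-31741) = 7/(-31) + 31741 = 7*(-1/31) + 31741 = -7/31 + 31741 = 983964/31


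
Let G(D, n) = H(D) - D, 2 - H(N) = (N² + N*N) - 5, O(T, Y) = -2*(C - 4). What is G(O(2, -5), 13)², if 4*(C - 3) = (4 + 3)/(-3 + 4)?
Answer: 16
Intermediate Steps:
C = 19/4 (C = 3 + ((4 + 3)/(-3 + 4))/4 = 3 + (7/1)/4 = 3 + (7*1)/4 = 3 + (¼)*7 = 3 + 7/4 = 19/4 ≈ 4.7500)
O(T, Y) = -3/2 (O(T, Y) = -2*(19/4 - 4) = -2*¾ = -3/2)
H(N) = 7 - 2*N² (H(N) = 2 - ((N² + N*N) - 5) = 2 - ((N² + N²) - 5) = 2 - (2*N² - 5) = 2 - (-5 + 2*N²) = 2 + (5 - 2*N²) = 7 - 2*N²)
G(D, n) = 7 - D - 2*D² (G(D, n) = (7 - 2*D²) - D = 7 - D - 2*D²)
G(O(2, -5), 13)² = (7 - 1*(-3/2) - 2*(-3/2)²)² = (7 + 3/2 - 2*9/4)² = (7 + 3/2 - 9/2)² = 4² = 16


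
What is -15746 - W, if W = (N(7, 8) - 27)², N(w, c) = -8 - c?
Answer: -17595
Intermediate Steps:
W = 1849 (W = ((-8 - 1*8) - 27)² = ((-8 - 8) - 27)² = (-16 - 27)² = (-43)² = 1849)
-15746 - W = -15746 - 1*1849 = -15746 - 1849 = -17595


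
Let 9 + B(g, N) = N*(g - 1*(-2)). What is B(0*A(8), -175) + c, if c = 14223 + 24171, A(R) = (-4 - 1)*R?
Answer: 38035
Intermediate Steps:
A(R) = -5*R
B(g, N) = -9 + N*(2 + g) (B(g, N) = -9 + N*(g - 1*(-2)) = -9 + N*(g + 2) = -9 + N*(2 + g))
c = 38394
B(0*A(8), -175) + c = (-9 + 2*(-175) - 0*(-5*8)) + 38394 = (-9 - 350 - 0*(-40)) + 38394 = (-9 - 350 - 175*0) + 38394 = (-9 - 350 + 0) + 38394 = -359 + 38394 = 38035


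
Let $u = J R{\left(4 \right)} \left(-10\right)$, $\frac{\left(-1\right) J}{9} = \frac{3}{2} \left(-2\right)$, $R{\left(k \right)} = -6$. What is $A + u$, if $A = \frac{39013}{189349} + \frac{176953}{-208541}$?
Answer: $\frac{63943618227016}{39487029809} \approx 1619.4$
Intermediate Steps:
$J = 27$ ($J = - 9 \cdot \frac{3}{2} \left(-2\right) = \left(-9\right) \left(-3\right) = 27$)
$u = 1620$ ($u = 27 \left(-6\right) \left(-10\right) = \left(-162\right) \left(-10\right) = 1620$)
$A = - \frac{25370063564}{39487029809}$ ($A = 39013 \cdot \frac{1}{189349} + 176953 \left(- \frac{1}{208541}\right) = \frac{39013}{189349} - \frac{176953}{208541} = - \frac{25370063564}{39487029809} \approx -0.64249$)
$A + u = - \frac{25370063564}{39487029809} + 1620 = \frac{63943618227016}{39487029809}$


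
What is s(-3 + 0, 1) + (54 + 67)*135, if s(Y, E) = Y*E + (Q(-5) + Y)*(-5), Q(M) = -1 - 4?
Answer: 16372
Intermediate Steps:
Q(M) = -5
s(Y, E) = 25 - 5*Y + E*Y (s(Y, E) = Y*E + (-5 + Y)*(-5) = E*Y + (25 - 5*Y) = 25 - 5*Y + E*Y)
s(-3 + 0, 1) + (54 + 67)*135 = (25 - 5*(-3 + 0) + 1*(-3 + 0)) + (54 + 67)*135 = (25 - 5*(-3) + 1*(-3)) + 121*135 = (25 + 15 - 3) + 16335 = 37 + 16335 = 16372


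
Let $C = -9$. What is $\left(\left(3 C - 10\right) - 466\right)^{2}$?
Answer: $253009$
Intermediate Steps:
$\left(\left(3 C - 10\right) - 466\right)^{2} = \left(\left(3 \left(-9\right) - 10\right) - 466\right)^{2} = \left(\left(-27 - 10\right) - 466\right)^{2} = \left(-37 - 466\right)^{2} = \left(-503\right)^{2} = 253009$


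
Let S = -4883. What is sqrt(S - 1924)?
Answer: I*sqrt(6807) ≈ 82.505*I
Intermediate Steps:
sqrt(S - 1924) = sqrt(-4883 - 1924) = sqrt(-6807) = I*sqrt(6807)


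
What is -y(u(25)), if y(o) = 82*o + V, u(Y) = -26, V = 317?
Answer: 1815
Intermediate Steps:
y(o) = 317 + 82*o (y(o) = 82*o + 317 = 317 + 82*o)
-y(u(25)) = -(317 + 82*(-26)) = -(317 - 2132) = -1*(-1815) = 1815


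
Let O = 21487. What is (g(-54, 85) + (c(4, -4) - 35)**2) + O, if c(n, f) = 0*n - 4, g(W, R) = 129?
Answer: 23137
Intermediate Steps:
c(n, f) = -4 (c(n, f) = 0 - 4 = -4)
(g(-54, 85) + (c(4, -4) - 35)**2) + O = (129 + (-4 - 35)**2) + 21487 = (129 + (-39)**2) + 21487 = (129 + 1521) + 21487 = 1650 + 21487 = 23137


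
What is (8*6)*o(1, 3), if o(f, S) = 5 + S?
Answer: 384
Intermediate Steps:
(8*6)*o(1, 3) = (8*6)*(5 + 3) = 48*8 = 384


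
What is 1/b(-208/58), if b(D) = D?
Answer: -29/104 ≈ -0.27885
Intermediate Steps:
1/b(-208/58) = 1/(-208/58) = 1/(-208*1/58) = 1/(-104/29) = -29/104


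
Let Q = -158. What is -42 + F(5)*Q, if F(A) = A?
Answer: -832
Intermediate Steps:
-42 + F(5)*Q = -42 + 5*(-158) = -42 - 790 = -832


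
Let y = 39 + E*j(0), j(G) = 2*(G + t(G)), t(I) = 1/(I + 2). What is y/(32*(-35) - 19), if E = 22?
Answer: -61/1139 ≈ -0.053556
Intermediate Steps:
t(I) = 1/(2 + I)
j(G) = 2*G + 2/(2 + G) (j(G) = 2*(G + 1/(2 + G)) = 2*G + 2/(2 + G))
y = 61 (y = 39 + 22*(2*(1 + 0*(2 + 0))/(2 + 0)) = 39 + 22*(2*(1 + 0*2)/2) = 39 + 22*(2*(½)*(1 + 0)) = 39 + 22*(2*(½)*1) = 39 + 22*1 = 39 + 22 = 61)
y/(32*(-35) - 19) = 61/(32*(-35) - 19) = 61/(-1120 - 19) = 61/(-1139) = 61*(-1/1139) = -61/1139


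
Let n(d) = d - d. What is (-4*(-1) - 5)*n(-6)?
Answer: 0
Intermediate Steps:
n(d) = 0
(-4*(-1) - 5)*n(-6) = (-4*(-1) - 5)*0 = (4 - 5)*0 = -1*0 = 0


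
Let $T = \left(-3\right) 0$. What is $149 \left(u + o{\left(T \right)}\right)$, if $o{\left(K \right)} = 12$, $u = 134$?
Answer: $21754$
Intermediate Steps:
$T = 0$
$149 \left(u + o{\left(T \right)}\right) = 149 \left(134 + 12\right) = 149 \cdot 146 = 21754$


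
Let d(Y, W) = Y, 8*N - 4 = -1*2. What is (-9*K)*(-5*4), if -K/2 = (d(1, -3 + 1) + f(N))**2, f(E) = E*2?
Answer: -810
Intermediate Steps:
N = 1/4 (N = 1/2 + (-1*2)/8 = 1/2 + (1/8)*(-2) = 1/2 - 1/4 = 1/4 ≈ 0.25000)
f(E) = 2*E
K = -9/2 (K = -2*(1 + 2*(1/4))**2 = -2*(1 + 1/2)**2 = -2*(3/2)**2 = -2*9/4 = -9/2 ≈ -4.5000)
(-9*K)*(-5*4) = (-9*(-9/2))*(-5*4) = (81/2)*(-20) = -810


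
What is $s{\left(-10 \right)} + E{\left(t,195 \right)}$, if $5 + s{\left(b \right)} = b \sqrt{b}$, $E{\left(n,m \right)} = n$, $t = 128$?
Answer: $123 - 10 i \sqrt{10} \approx 123.0 - 31.623 i$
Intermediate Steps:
$s{\left(b \right)} = -5 + b^{\frac{3}{2}}$ ($s{\left(b \right)} = -5 + b \sqrt{b} = -5 + b^{\frac{3}{2}}$)
$s{\left(-10 \right)} + E{\left(t,195 \right)} = \left(-5 + \left(-10\right)^{\frac{3}{2}}\right) + 128 = \left(-5 - 10 i \sqrt{10}\right) + 128 = 123 - 10 i \sqrt{10}$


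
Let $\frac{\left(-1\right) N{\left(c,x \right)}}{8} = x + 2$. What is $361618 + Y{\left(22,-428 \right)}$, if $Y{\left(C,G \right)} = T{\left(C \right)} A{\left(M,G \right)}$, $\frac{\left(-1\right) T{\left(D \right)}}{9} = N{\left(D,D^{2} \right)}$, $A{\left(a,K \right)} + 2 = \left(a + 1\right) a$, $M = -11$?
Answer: $4140754$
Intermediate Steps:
$N{\left(c,x \right)} = -16 - 8 x$ ($N{\left(c,x \right)} = - 8 \left(x + 2\right) = - 8 \left(2 + x\right) = -16 - 8 x$)
$A{\left(a,K \right)} = -2 + a \left(1 + a\right)$ ($A{\left(a,K \right)} = -2 + \left(a + 1\right) a = -2 + \left(1 + a\right) a = -2 + a \left(1 + a\right)$)
$T{\left(D \right)} = 144 + 72 D^{2}$ ($T{\left(D \right)} = - 9 \left(-16 - 8 D^{2}\right) = 144 + 72 D^{2}$)
$Y{\left(C,G \right)} = 15552 + 7776 C^{2}$ ($Y{\left(C,G \right)} = \left(144 + 72 C^{2}\right) \left(-2 - 11 + \left(-11\right)^{2}\right) = \left(144 + 72 C^{2}\right) \left(-2 - 11 + 121\right) = \left(144 + 72 C^{2}\right) 108 = 15552 + 7776 C^{2}$)
$361618 + Y{\left(22,-428 \right)} = 361618 + \left(15552 + 7776 \cdot 22^{2}\right) = 361618 + \left(15552 + 7776 \cdot 484\right) = 361618 + \left(15552 + 3763584\right) = 361618 + 3779136 = 4140754$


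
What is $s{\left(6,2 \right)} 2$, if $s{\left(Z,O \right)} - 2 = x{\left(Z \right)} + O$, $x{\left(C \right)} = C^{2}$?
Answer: $80$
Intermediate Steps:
$s{\left(Z,O \right)} = 2 + O + Z^{2}$ ($s{\left(Z,O \right)} = 2 + \left(Z^{2} + O\right) = 2 + \left(O + Z^{2}\right) = 2 + O + Z^{2}$)
$s{\left(6,2 \right)} 2 = \left(2 + 2 + 6^{2}\right) 2 = \left(2 + 2 + 36\right) 2 = 40 \cdot 2 = 80$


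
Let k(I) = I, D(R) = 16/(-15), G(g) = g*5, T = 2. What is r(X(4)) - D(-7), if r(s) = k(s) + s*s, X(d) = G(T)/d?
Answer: 589/60 ≈ 9.8167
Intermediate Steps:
G(g) = 5*g
D(R) = -16/15 (D(R) = 16*(-1/15) = -16/15)
X(d) = 10/d (X(d) = (5*2)/d = 10/d)
r(s) = s + s² (r(s) = s + s*s = s + s²)
r(X(4)) - D(-7) = (10/4)*(1 + 10/4) - 1*(-16/15) = (10*(¼))*(1 + 10*(¼)) + 16/15 = 5*(1 + 5/2)/2 + 16/15 = (5/2)*(7/2) + 16/15 = 35/4 + 16/15 = 589/60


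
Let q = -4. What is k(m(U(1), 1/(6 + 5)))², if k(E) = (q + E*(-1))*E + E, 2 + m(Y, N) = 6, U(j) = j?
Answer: 784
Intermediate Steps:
m(Y, N) = 4 (m(Y, N) = -2 + 6 = 4)
k(E) = E + E*(-4 - E) (k(E) = (-4 + E*(-1))*E + E = (-4 - E)*E + E = E*(-4 - E) + E = E + E*(-4 - E))
k(m(U(1), 1/(6 + 5)))² = (-1*4*(3 + 4))² = (-1*4*7)² = (-28)² = 784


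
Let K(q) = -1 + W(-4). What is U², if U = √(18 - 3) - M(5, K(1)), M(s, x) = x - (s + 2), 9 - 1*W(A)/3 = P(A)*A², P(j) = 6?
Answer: (269 + √15)² ≈ 74460.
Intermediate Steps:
W(A) = 27 - 18*A²
K(q) = -262 (K(q) = -1 + (27 - 18*(-4)²) = -1 + (27 - 18*16) = -1 + (27 - 288) = -1 - 261 = -262)
M(s, x) = -2 + x - s (M(s, x) = x - (2 + s) = x + (-2 - s) = -2 + x - s)
U = 269 + √15 (U = √(18 - 3) - (-2 - 262 - 1*5) = √15 - (-2 - 262 - 5) = √15 - 1*(-269) = √15 + 269 = 269 + √15 ≈ 272.87)
U² = (269 + √15)²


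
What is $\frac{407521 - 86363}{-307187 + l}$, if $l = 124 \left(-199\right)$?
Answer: $- \frac{321158}{331863} \approx -0.96774$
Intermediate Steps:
$l = -24676$
$\frac{407521 - 86363}{-307187 + l} = \frac{407521 - 86363}{-307187 - 24676} = \frac{321158}{-331863} = 321158 \left(- \frac{1}{331863}\right) = - \frac{321158}{331863}$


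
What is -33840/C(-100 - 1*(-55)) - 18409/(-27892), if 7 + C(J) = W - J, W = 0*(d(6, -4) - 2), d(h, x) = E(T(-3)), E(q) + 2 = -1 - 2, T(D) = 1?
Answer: -24820151/27892 ≈ -889.87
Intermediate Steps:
E(q) = -5 (E(q) = -2 + (-1 - 2) = -2 - 3 = -5)
d(h, x) = -5
W = 0 (W = 0*(-5 - 2) = 0*(-7) = 0)
C(J) = -7 - J (C(J) = -7 + (0 - J) = -7 - J)
-33840/C(-100 - 1*(-55)) - 18409/(-27892) = -33840/(-7 - (-100 - 1*(-55))) - 18409/(-27892) = -33840/(-7 - (-100 + 55)) - 18409*(-1/27892) = -33840/(-7 - 1*(-45)) + 18409/27892 = -33840/(-7 + 45) + 18409/27892 = -33840/38 + 18409/27892 = -33840*1/38 + 18409/27892 = -16920/19 + 18409/27892 = -24820151/27892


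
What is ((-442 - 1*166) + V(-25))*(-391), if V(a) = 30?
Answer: 225998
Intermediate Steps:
((-442 - 1*166) + V(-25))*(-391) = ((-442 - 1*166) + 30)*(-391) = ((-442 - 166) + 30)*(-391) = (-608 + 30)*(-391) = -578*(-391) = 225998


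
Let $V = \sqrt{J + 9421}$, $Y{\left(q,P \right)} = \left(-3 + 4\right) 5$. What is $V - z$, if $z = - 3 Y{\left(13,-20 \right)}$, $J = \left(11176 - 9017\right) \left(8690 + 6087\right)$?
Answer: $15 + 2 \sqrt{7978241} \approx 5664.2$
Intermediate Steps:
$J = 31903543$ ($J = 2159 \cdot 14777 = 31903543$)
$Y{\left(q,P \right)} = 5$ ($Y{\left(q,P \right)} = 1 \cdot 5 = 5$)
$z = -15$ ($z = \left(-3\right) 5 = -15$)
$V = 2 \sqrt{7978241}$ ($V = \sqrt{31903543 + 9421} = \sqrt{31912964} = 2 \sqrt{7978241} \approx 5649.2$)
$V - z = 2 \sqrt{7978241} - -15 = 2 \sqrt{7978241} + 15 = 15 + 2 \sqrt{7978241}$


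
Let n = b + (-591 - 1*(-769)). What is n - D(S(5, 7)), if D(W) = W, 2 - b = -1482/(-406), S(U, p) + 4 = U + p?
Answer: 34175/203 ≈ 168.35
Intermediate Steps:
S(U, p) = -4 + U + p (S(U, p) = -4 + (U + p) = -4 + U + p)
b = -335/203 (b = 2 - (-1482)/(-406) = 2 - (-1482)*(-1)/406 = 2 - 1*741/203 = 2 - 741/203 = -335/203 ≈ -1.6502)
n = 35799/203 (n = -335/203 + (-591 - 1*(-769)) = -335/203 + (-591 + 769) = -335/203 + 178 = 35799/203 ≈ 176.35)
n - D(S(5, 7)) = 35799/203 - (-4 + 5 + 7) = 35799/203 - 1*8 = 35799/203 - 8 = 34175/203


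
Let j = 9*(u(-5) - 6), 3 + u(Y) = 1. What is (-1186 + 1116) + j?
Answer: -142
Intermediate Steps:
u(Y) = -2 (u(Y) = -3 + 1 = -2)
j = -72 (j = 9*(-2 - 6) = 9*(-8) = -72)
(-1186 + 1116) + j = (-1186 + 1116) - 72 = -70 - 72 = -142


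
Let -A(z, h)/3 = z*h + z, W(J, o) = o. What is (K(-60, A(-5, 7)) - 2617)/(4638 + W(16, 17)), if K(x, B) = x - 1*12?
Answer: -2689/4655 ≈ -0.57766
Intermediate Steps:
A(z, h) = -3*z - 3*h*z (A(z, h) = -3*(z*h + z) = -3*(h*z + z) = -3*(z + h*z) = -3*z - 3*h*z)
K(x, B) = -12 + x (K(x, B) = x - 12 = -12 + x)
(K(-60, A(-5, 7)) - 2617)/(4638 + W(16, 17)) = ((-12 - 60) - 2617)/(4638 + 17) = (-72 - 2617)/4655 = -2689*1/4655 = -2689/4655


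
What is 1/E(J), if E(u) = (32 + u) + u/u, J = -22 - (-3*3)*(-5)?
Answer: -1/34 ≈ -0.029412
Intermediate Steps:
J = -67 (J = -22 - (-9)*(-5) = -22 - 1*45 = -22 - 45 = -67)
E(u) = 33 + u (E(u) = (32 + u) + 1 = 33 + u)
1/E(J) = 1/(33 - 67) = 1/(-34) = -1/34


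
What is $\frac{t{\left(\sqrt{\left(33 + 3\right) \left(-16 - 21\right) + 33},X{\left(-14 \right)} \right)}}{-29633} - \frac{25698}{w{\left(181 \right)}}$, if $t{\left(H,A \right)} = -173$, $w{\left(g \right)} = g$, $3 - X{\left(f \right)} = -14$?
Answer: $- \frac{761477521}{5363573} \approx -141.97$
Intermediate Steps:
$X{\left(f \right)} = 17$ ($X{\left(f \right)} = 3 - -14 = 3 + 14 = 17$)
$\frac{t{\left(\sqrt{\left(33 + 3\right) \left(-16 - 21\right) + 33},X{\left(-14 \right)} \right)}}{-29633} - \frac{25698}{w{\left(181 \right)}} = - \frac{173}{-29633} - \frac{25698}{181} = \left(-173\right) \left(- \frac{1}{29633}\right) - \frac{25698}{181} = \frac{173}{29633} - \frac{25698}{181} = - \frac{761477521}{5363573}$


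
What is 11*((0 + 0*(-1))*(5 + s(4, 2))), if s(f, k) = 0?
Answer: 0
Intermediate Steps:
11*((0 + 0*(-1))*(5 + s(4, 2))) = 11*((0 + 0*(-1))*(5 + 0)) = 11*((0 + 0)*5) = 11*(0*5) = 11*0 = 0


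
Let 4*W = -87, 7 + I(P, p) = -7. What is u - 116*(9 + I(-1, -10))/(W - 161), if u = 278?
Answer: 200898/731 ≈ 274.83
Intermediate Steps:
I(P, p) = -14 (I(P, p) = -7 - 7 = -14)
W = -87/4 (W = (¼)*(-87) = -87/4 ≈ -21.750)
u - 116*(9 + I(-1, -10))/(W - 161) = 278 - 116*(9 - 14)/(-87/4 - 161) = 278 - (-580)/(-731/4) = 278 - (-580)*(-4)/731 = 278 - 116*20/731 = 278 - 2320/731 = 200898/731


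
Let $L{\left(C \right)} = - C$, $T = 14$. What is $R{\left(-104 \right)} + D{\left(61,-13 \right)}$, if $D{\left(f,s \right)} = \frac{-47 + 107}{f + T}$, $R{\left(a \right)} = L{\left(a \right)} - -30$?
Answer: $\frac{674}{5} \approx 134.8$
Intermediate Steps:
$R{\left(a \right)} = 30 - a$ ($R{\left(a \right)} = - a - -30 = - a + 30 = 30 - a$)
$D{\left(f,s \right)} = \frac{60}{14 + f}$ ($D{\left(f,s \right)} = \frac{-47 + 107}{f + 14} = \frac{60}{14 + f}$)
$R{\left(-104 \right)} + D{\left(61,-13 \right)} = \left(30 - -104\right) + \frac{60}{14 + 61} = \left(30 + 104\right) + \frac{60}{75} = 134 + 60 \cdot \frac{1}{75} = 134 + \frac{4}{5} = \frac{674}{5}$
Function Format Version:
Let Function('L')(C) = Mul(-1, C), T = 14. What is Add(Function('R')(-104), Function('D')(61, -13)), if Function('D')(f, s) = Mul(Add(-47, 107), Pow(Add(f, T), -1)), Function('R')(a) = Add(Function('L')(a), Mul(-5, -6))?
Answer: Rational(674, 5) ≈ 134.80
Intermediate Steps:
Function('R')(a) = Add(30, Mul(-1, a)) (Function('R')(a) = Add(Mul(-1, a), Mul(-5, -6)) = Add(Mul(-1, a), 30) = Add(30, Mul(-1, a)))
Function('D')(f, s) = Mul(60, Pow(Add(14, f), -1)) (Function('D')(f, s) = Mul(Add(-47, 107), Pow(Add(f, 14), -1)) = Mul(60, Pow(Add(14, f), -1)))
Add(Function('R')(-104), Function('D')(61, -13)) = Add(Add(30, Mul(-1, -104)), Mul(60, Pow(Add(14, 61), -1))) = Add(Add(30, 104), Mul(60, Pow(75, -1))) = Add(134, Mul(60, Rational(1, 75))) = Add(134, Rational(4, 5)) = Rational(674, 5)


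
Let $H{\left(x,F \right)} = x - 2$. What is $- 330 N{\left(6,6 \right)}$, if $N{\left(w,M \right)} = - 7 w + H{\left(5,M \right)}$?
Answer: $12870$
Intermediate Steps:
$H{\left(x,F \right)} = -2 + x$ ($H{\left(x,F \right)} = x - 2 = -2 + x$)
$N{\left(w,M \right)} = 3 - 7 w$ ($N{\left(w,M \right)} = - 7 w + \left(-2 + 5\right) = - 7 w + 3 = 3 - 7 w$)
$- 330 N{\left(6,6 \right)} = - 330 \left(3 - 42\right) = \left(-330\right) \left(-39\right) = 12870$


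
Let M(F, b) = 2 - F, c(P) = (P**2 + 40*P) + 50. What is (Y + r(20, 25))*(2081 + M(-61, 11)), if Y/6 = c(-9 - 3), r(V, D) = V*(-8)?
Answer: -4022144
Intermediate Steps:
c(P) = 50 + P**2 + 40*P
r(V, D) = -8*V
Y = -1716 (Y = 6*(50 + (-9 - 3)**2 + 40*(-9 - 3)) = 6*(50 + (-12)**2 + 40*(-12)) = 6*(50 + 144 - 480) = 6*(-286) = -1716)
(Y + r(20, 25))*(2081 + M(-61, 11)) = (-1716 - 8*20)*(2081 + (2 - 1*(-61))) = (-1716 - 160)*(2081 + (2 + 61)) = -1876*(2081 + 63) = -1876*2144 = -4022144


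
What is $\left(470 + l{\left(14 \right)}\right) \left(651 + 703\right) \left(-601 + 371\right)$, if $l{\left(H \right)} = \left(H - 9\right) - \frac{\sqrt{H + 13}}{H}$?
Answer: $-147924500 + \frac{467130 \sqrt{3}}{7} \approx -1.4781 \cdot 10^{8}$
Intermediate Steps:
$l{\left(H \right)} = -9 + H - \frac{\sqrt{13 + H}}{H}$ ($l{\left(H \right)} = \left(-9 + H\right) - \frac{\sqrt{13 + H}}{H} = -9 + H - \frac{\sqrt{13 + H}}{H}$)
$\left(470 + l{\left(14 \right)}\right) \left(651 + 703\right) \left(-601 + 371\right) = \left(470 - \left(-5 + \frac{\sqrt{13 + 14}}{14}\right)\right) \left(651 + 703\right) \left(-601 + 371\right) = \left(470 - \left(-5 + \frac{3 \sqrt{3}}{14}\right)\right) 1354 \left(-230\right) = \left(470 - \left(-5 + \frac{1}{14} \cdot 3 \sqrt{3}\right)\right) \left(-311420\right) = \left(470 - \left(-5 + \frac{3 \sqrt{3}}{14}\right)\right) \left(-311420\right) = \left(470 + \left(5 - \frac{3 \sqrt{3}}{14}\right)\right) \left(-311420\right) = \left(475 - \frac{3 \sqrt{3}}{14}\right) \left(-311420\right) = -147924500 + \frac{467130 \sqrt{3}}{7}$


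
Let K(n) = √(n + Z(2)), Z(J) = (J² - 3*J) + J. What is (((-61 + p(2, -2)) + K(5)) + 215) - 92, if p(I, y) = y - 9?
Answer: 51 + √5 ≈ 53.236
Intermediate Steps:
Z(J) = J² - 2*J
K(n) = √n (K(n) = √(n + 2*(-2 + 2)) = √(n + 2*0) = √(n + 0) = √n)
p(I, y) = -9 + y
(((-61 + p(2, -2)) + K(5)) + 215) - 92 = (((-61 + (-9 - 2)) + √5) + 215) - 92 = (((-61 - 11) + √5) + 215) - 92 = ((-72 + √5) + 215) - 92 = (143 + √5) - 92 = 51 + √5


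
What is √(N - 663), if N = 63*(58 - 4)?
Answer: √2739 ≈ 52.335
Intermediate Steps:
N = 3402 (N = 63*54 = 3402)
√(N - 663) = √(3402 - 663) = √2739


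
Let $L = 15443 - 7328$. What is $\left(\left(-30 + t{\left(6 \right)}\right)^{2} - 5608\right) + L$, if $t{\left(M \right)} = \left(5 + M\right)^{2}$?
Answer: $10788$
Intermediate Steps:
$L = 8115$ ($L = 15443 - 7328 = 8115$)
$\left(\left(-30 + t{\left(6 \right)}\right)^{2} - 5608\right) + L = \left(\left(-30 + \left(5 + 6\right)^{2}\right)^{2} - 5608\right) + 8115 = \left(\left(-30 + 11^{2}\right)^{2} - 5608\right) + 8115 = \left(\left(-30 + 121\right)^{2} - 5608\right) + 8115 = \left(91^{2} - 5608\right) + 8115 = \left(8281 - 5608\right) + 8115 = 2673 + 8115 = 10788$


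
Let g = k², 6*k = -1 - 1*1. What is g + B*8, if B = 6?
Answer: 433/9 ≈ 48.111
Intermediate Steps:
k = -⅓ (k = (-1 - 1*1)/6 = (-1 - 1)/6 = (⅙)*(-2) = -⅓ ≈ -0.33333)
g = ⅑ (g = (-⅓)² = ⅑ ≈ 0.11111)
g + B*8 = ⅑ + 6*8 = ⅑ + 48 = 433/9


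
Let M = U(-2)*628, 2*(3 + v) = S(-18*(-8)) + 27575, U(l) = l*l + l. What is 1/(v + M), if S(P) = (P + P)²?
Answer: 2/113025 ≈ 1.7695e-5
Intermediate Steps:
U(l) = l + l² (U(l) = l² + l = l + l²)
S(P) = 4*P² (S(P) = (2*P)² = 4*P²)
v = 110513/2 (v = -3 + (4*(-18*(-8))² + 27575)/2 = -3 + (4*144² + 27575)/2 = -3 + (4*20736 + 27575)/2 = -3 + (82944 + 27575)/2 = -3 + (½)*110519 = -3 + 110519/2 = 110513/2 ≈ 55257.)
M = 1256 (M = -2*(1 - 2)*628 = -2*(-1)*628 = 2*628 = 1256)
1/(v + M) = 1/(110513/2 + 1256) = 1/(113025/2) = 2/113025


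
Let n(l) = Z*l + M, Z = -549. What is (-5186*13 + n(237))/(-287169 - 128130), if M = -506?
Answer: 198037/415299 ≈ 0.47685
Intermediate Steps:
n(l) = -506 - 549*l (n(l) = -549*l - 506 = -506 - 549*l)
(-5186*13 + n(237))/(-287169 - 128130) = (-5186*13 + (-506 - 549*237))/(-287169 - 128130) = (-67418 + (-506 - 130113))/(-415299) = (-67418 - 130619)*(-1/415299) = -198037*(-1/415299) = 198037/415299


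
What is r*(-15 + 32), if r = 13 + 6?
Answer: 323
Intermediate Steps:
r = 19
r*(-15 + 32) = 19*(-15 + 32) = 19*17 = 323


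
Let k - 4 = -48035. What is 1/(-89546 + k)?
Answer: -1/137577 ≈ -7.2687e-6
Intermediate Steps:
k = -48031 (k = 4 - 48035 = -48031)
1/(-89546 + k) = 1/(-89546 - 48031) = 1/(-137577) = -1/137577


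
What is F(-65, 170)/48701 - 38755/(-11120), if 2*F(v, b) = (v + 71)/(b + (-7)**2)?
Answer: 27556148147/7906704752 ≈ 3.4852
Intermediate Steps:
F(v, b) = (71 + v)/(2*(49 + b)) (F(v, b) = ((v + 71)/(b + (-7)**2))/2 = ((71 + v)/(b + 49))/2 = ((71 + v)/(49 + b))/2 = (71 + v)/(2*(49 + b)))
F(-65, 170)/48701 - 38755/(-11120) = ((71 - 65)/(2*(49 + 170)))/48701 - 38755/(-11120) = ((1/2)*6/219)*(1/48701) - 38755*(-1/11120) = ((1/2)*(1/219)*6)*(1/48701) + 7751/2224 = (1/73)*(1/48701) + 7751/2224 = 1/3555173 + 7751/2224 = 27556148147/7906704752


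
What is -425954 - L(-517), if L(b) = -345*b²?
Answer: 91788751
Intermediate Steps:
-425954 - L(-517) = -425954 - (-345)*(-517)² = -425954 - (-345)*267289 = -425954 - 1*(-92214705) = -425954 + 92214705 = 91788751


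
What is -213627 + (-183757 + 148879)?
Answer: -248505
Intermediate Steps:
-213627 + (-183757 + 148879) = -213627 - 34878 = -248505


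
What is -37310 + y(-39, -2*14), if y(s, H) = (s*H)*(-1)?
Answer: -38402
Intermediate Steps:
y(s, H) = -H*s (y(s, H) = (H*s)*(-1) = -H*s)
-37310 + y(-39, -2*14) = -37310 - 1*(-2*14)*(-39) = -37310 - 1*(-28)*(-39) = -37310 - 1092 = -38402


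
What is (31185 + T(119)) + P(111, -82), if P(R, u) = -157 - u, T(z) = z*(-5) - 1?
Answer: 30514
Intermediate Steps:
T(z) = -1 - 5*z (T(z) = -5*z - 1 = -1 - 5*z)
(31185 + T(119)) + P(111, -82) = (31185 + (-1 - 5*119)) + (-157 - 1*(-82)) = (31185 + (-1 - 595)) + (-157 + 82) = (31185 - 596) - 75 = 30589 - 75 = 30514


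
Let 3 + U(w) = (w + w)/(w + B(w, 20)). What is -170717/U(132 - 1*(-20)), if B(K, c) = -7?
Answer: 24753965/131 ≈ 1.8896e+5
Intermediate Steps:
U(w) = -3 + 2*w/(-7 + w) (U(w) = -3 + (w + w)/(w - 7) = -3 + (2*w)/(-7 + w) = -3 + 2*w/(-7 + w))
-170717/U(132 - 1*(-20)) = -170717*(-7 + (132 - 1*(-20)))/(21 - (132 - 1*(-20))) = -170717*(-7 + (132 + 20))/(21 - (132 + 20)) = -170717*(-7 + 152)/(21 - 1*152) = -170717*145/(21 - 152) = -170717/((1/145)*(-131)) = -170717/(-131/145) = -170717*(-145/131) = 24753965/131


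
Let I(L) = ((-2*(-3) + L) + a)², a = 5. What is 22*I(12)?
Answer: 11638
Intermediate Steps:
I(L) = (11 + L)² (I(L) = ((-2*(-3) + L) + 5)² = ((6 + L) + 5)² = (11 + L)²)
22*I(12) = 22*(11 + 12)² = 22*23² = 22*529 = 11638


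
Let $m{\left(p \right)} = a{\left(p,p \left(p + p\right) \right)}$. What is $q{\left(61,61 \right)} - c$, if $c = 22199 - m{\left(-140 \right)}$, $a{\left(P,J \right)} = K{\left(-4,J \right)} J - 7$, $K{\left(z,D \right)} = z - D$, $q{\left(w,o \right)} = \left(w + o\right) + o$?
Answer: $-1536818823$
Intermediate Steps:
$q{\left(w,o \right)} = w + 2 o$ ($q{\left(w,o \right)} = \left(o + w\right) + o = w + 2 o$)
$a{\left(P,J \right)} = -7 + J \left(-4 - J\right)$ ($a{\left(P,J \right)} = \left(-4 - J\right) J - 7 = J \left(-4 - J\right) - 7 = -7 + J \left(-4 - J\right)$)
$m{\left(p \right)} = -7 - 2 p^{2} \left(4 + 2 p^{2}\right)$ ($m{\left(p \right)} = -7 - p \left(p + p\right) \left(4 + p \left(p + p\right)\right) = -7 - p 2 p \left(4 + p 2 p\right) = -7 - 2 p^{2} \left(4 + 2 p^{2}\right)$)
$c = 1536819006$ ($c = 22199 - \left(-7 - 4 \left(-140\right)^{2} \left(2 + \left(-140\right)^{2}\right)\right) = 22199 - \left(-7 - 78400 \left(2 + 19600\right)\right) = 22199 - \left(-7 - 78400 \cdot 19602\right) = 22199 - \left(-7 - 1536796800\right) = 22199 - -1536796807 = 22199 + 1536796807 = 1536819006$)
$q{\left(61,61 \right)} - c = \left(61 + 2 \cdot 61\right) - 1536819006 = \left(61 + 122\right) - 1536819006 = 183 - 1536819006 = -1536818823$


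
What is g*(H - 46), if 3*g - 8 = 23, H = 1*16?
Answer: -310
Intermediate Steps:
H = 16
g = 31/3 (g = 8/3 + (⅓)*23 = 8/3 + 23/3 = 31/3 ≈ 10.333)
g*(H - 46) = 31*(16 - 46)/3 = (31/3)*(-30) = -310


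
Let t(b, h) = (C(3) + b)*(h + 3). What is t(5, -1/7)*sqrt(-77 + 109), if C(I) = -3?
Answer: 160*sqrt(2)/7 ≈ 32.325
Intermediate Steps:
t(b, h) = (-3 + b)*(3 + h) (t(b, h) = (-3 + b)*(h + 3) = (-3 + b)*(3 + h))
t(5, -1/7)*sqrt(-77 + 109) = (-9 - (-3)/7 + 3*5 + 5*(-1/7))*sqrt(-77 + 109) = (-9 - (-3)/7 + 15 + 5*(-1*1/7))*sqrt(32) = (-9 - 3*(-1/7) + 15 + 5*(-1/7))*(4*sqrt(2)) = (-9 + 3/7 + 15 - 5/7)*(4*sqrt(2)) = 40*(4*sqrt(2))/7 = 160*sqrt(2)/7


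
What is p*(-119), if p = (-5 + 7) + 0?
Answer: -238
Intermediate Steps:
p = 2 (p = 2 + 0 = 2)
p*(-119) = 2*(-119) = -238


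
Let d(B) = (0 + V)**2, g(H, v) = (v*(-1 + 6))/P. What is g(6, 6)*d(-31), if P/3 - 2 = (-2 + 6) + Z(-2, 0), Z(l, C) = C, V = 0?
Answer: 0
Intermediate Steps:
P = 18 (P = 6 + 3*((-2 + 6) + 0) = 6 + 3*(4 + 0) = 6 + 3*4 = 6 + 12 = 18)
g(H, v) = 5*v/18 (g(H, v) = (v*(-1 + 6))/18 = (v*5)*(1/18) = (5*v)*(1/18) = 5*v/18)
d(B) = 0 (d(B) = (0 + 0)**2 = 0**2 = 0)
g(6, 6)*d(-31) = ((5/18)*6)*0 = (5/3)*0 = 0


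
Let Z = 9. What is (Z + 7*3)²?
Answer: 900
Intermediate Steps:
(Z + 7*3)² = (9 + 7*3)² = (9 + 21)² = 30² = 900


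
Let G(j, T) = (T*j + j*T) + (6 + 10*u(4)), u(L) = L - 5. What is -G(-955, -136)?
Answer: -259756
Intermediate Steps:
u(L) = -5 + L
G(j, T) = -4 + 2*T*j (G(j, T) = (T*j + j*T) + (6 + 10*(-5 + 4)) = (T*j + T*j) + (6 + 10*(-1)) = 2*T*j + (6 - 10) = 2*T*j - 4 = -4 + 2*T*j)
-G(-955, -136) = -(-4 + 2*(-136)*(-955)) = -(-4 + 259760) = -1*259756 = -259756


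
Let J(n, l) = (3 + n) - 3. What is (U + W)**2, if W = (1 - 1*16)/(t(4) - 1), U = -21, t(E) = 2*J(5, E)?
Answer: 4624/9 ≈ 513.78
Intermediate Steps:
J(n, l) = n
t(E) = 10 (t(E) = 2*5 = 10)
W = -5/3 (W = (1 - 1*16)/(10 - 1) = (1 - 16)/9 = -15*1/9 = -5/3 ≈ -1.6667)
(U + W)**2 = (-21 - 5/3)**2 = (-68/3)**2 = 4624/9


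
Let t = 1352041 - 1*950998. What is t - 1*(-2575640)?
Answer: 2976683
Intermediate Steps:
t = 401043 (t = 1352041 - 950998 = 401043)
t - 1*(-2575640) = 401043 - 1*(-2575640) = 401043 + 2575640 = 2976683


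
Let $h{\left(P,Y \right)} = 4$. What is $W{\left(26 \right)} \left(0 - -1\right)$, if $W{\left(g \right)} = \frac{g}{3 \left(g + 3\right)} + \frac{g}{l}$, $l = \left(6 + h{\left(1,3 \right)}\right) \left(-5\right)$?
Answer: $- \frac{481}{2175} \approx -0.22115$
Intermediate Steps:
$l = -50$ ($l = \left(6 + 4\right) \left(-5\right) = 10 \left(-5\right) = -50$)
$W{\left(g \right)} = - \frac{g}{50} + \frac{g}{9 + 3 g}$ ($W{\left(g \right)} = \frac{g}{3 \left(g + 3\right)} + \frac{g}{-50} = \frac{g}{3 \left(3 + g\right)} + g \left(- \frac{1}{50}\right) = \frac{g}{9 + 3 g} - \frac{g}{50} = - \frac{g}{50} + \frac{g}{9 + 3 g}$)
$W{\left(26 \right)} \left(0 - -1\right) = \frac{1}{150} \cdot 26 \frac{1}{3 + 26} \left(41 - 78\right) \left(0 - -1\right) = \frac{1}{150} \cdot 26 \cdot \frac{1}{29} \left(41 - 78\right) \left(0 + 1\right) = \frac{1}{150} \cdot 26 \cdot \frac{1}{29} \left(-37\right) 1 = \left(- \frac{481}{2175}\right) 1 = - \frac{481}{2175}$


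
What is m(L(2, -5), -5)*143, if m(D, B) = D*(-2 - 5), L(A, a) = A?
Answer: -2002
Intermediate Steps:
m(D, B) = -7*D (m(D, B) = D*(-7) = -7*D)
m(L(2, -5), -5)*143 = -7*2*143 = -14*143 = -2002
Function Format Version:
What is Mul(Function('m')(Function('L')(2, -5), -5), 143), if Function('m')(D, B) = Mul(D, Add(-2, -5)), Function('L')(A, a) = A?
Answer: -2002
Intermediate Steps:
Function('m')(D, B) = Mul(-7, D) (Function('m')(D, B) = Mul(D, -7) = Mul(-7, D))
Mul(Function('m')(Function('L')(2, -5), -5), 143) = Mul(Mul(-7, 2), 143) = Mul(-14, 143) = -2002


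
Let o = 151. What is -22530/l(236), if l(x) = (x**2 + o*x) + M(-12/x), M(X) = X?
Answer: -88618/359239 ≈ -0.24668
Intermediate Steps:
l(x) = x**2 - 12/x + 151*x (l(x) = (x**2 + 151*x) - 12/x = x**2 - 12/x + 151*x)
-22530/l(236) = -22530*236/(-12 + 236**2*(151 + 236)) = -22530*236/(-12 + 55696*387) = -22530*236/(-12 + 21554352) = -22530/((1/236)*21554340) = -22530/5388585/59 = -22530*59/5388585 = -88618/359239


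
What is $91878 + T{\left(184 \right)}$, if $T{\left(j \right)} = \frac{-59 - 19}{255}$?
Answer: $\frac{7809604}{85} \approx 91878.0$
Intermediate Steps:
$T{\left(j \right)} = - \frac{26}{85}$ ($T{\left(j \right)} = \left(-59 - 19\right) \frac{1}{255} = \left(-78\right) \frac{1}{255} = - \frac{26}{85}$)
$91878 + T{\left(184 \right)} = 91878 - \frac{26}{85} = \frac{7809604}{85}$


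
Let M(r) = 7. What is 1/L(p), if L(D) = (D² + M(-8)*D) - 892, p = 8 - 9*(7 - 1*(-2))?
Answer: 1/3926 ≈ 0.00025471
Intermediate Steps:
p = -73 (p = 8 - 9*(7 + 2) = 8 - 9*9 = 8 - 81 = -73)
L(D) = -892 + D² + 7*D (L(D) = (D² + 7*D) - 892 = -892 + D² + 7*D)
1/L(p) = 1/(-892 + (-73)² + 7*(-73)) = 1/(-892 + 5329 - 511) = 1/3926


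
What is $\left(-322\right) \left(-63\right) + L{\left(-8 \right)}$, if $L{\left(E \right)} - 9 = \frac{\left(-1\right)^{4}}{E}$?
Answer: $\frac{162359}{8} \approx 20295.0$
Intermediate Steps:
$L{\left(E \right)} = 9 + \frac{1}{E}$ ($L{\left(E \right)} = 9 + \frac{\left(-1\right)^{4}}{E} = 9 + 1 \frac{1}{E} = 9 + \frac{1}{E}$)
$\left(-322\right) \left(-63\right) + L{\left(-8 \right)} = \left(-322\right) \left(-63\right) + \left(9 + \frac{1}{-8}\right) = 20286 + \left(9 - \frac{1}{8}\right) = 20286 + \frac{71}{8} = \frac{162359}{8}$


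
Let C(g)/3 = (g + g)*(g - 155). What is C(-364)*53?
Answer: 60075288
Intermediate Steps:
C(g) = 6*g*(-155 + g) (C(g) = 3*((g + g)*(g - 155)) = 3*((2*g)*(-155 + g)) = 3*(2*g*(-155 + g)) = 6*g*(-155 + g))
C(-364)*53 = (6*(-364)*(-155 - 364))*53 = (6*(-364)*(-519))*53 = 1133496*53 = 60075288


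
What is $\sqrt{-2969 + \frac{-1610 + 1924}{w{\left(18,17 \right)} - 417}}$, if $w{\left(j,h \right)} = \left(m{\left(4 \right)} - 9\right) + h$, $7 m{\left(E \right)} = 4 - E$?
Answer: $\frac{i \sqrt{496785715}}{409} \approx 54.496 i$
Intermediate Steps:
$m{\left(E \right)} = \frac{4}{7} - \frac{E}{7}$ ($m{\left(E \right)} = \frac{4 - E}{7} = \frac{4}{7} - \frac{E}{7}$)
$w{\left(j,h \right)} = -9 + h$ ($w{\left(j,h \right)} = \left(\left(\frac{4}{7} - \frac{4}{7}\right) - 9\right) + h = \left(0 - 9\right) + h = -9 + h$)
$\sqrt{-2969 + \frac{-1610 + 1924}{w{\left(18,17 \right)} - 417}} = \sqrt{-2969 + \frac{-1610 + 1924}{\left(-9 + 17\right) - 417}} = \sqrt{-2969 + \frac{314}{8 - 417}} = \sqrt{-2969 + \frac{314}{-409}} = \sqrt{-2969 + 314 \left(- \frac{1}{409}\right)} = \sqrt{-2969 - \frac{314}{409}} = \sqrt{- \frac{1214635}{409}} = \frac{i \sqrt{496785715}}{409}$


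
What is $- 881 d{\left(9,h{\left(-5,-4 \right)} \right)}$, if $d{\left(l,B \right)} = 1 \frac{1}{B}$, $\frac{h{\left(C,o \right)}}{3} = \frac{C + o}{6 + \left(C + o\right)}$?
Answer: $- \frac{881}{9} \approx -97.889$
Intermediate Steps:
$h{\left(C,o \right)} = \frac{3 \left(C + o\right)}{6 + C + o}$ ($h{\left(C,o \right)} = 3 \frac{C + o}{6 + \left(C + o\right)} = 3 \frac{C + o}{6 + C + o} = \frac{3 \left(C + o\right)}{6 + C + o}$)
$d{\left(l,B \right)} = \frac{1}{B}$
$- 881 d{\left(9,h{\left(-5,-4 \right)} \right)} = - \frac{881}{3 \frac{1}{6 - 5 - 4} \left(-5 - 4\right)} = - \frac{881}{3 \frac{1}{-3} \left(-9\right)} = - \frac{881}{3 \left(- \frac{1}{3}\right) \left(-9\right)} = - \frac{881}{9}$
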